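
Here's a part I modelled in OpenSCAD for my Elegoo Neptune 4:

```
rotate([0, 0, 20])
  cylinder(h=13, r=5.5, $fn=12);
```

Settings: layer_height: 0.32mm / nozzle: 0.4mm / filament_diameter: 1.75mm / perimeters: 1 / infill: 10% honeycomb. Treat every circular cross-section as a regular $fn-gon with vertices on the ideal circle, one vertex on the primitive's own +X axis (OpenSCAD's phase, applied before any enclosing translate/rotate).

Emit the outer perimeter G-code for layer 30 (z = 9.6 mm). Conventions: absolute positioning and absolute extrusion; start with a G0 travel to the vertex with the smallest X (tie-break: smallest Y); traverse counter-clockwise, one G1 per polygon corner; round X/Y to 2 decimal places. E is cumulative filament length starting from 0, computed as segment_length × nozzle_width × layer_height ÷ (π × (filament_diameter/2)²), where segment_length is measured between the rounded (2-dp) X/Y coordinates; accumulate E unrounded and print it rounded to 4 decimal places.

G0 X-5.42 Y0.96 Z9.60
G1 X-5.17 Y-1.88 E0.1517
G1 X-3.54 Y-4.21 E0.3030
G1 X-0.96 Y-5.42 E0.4547
G1 X1.88 Y-5.17 E0.6064
G1 X4.21 Y-3.54 E0.7577
G1 X5.42 Y-0.96 E0.9094
G1 X5.17 Y1.88 E1.0611
G1 X3.54 Y4.21 E1.2124
G1 X0.96 Y5.42 E1.3641
G1 X-1.88 Y5.17 E1.5158
G1 X-4.21 Y3.54 E1.6671
G1 X-5.42 Y0.96 E1.8188

At z = 9.6 mm: the r=5.5 cylinder gives a regular 12-gon of circumradius 5.5 (constant along its height); (rotated 20° about Z; rotation is an isometry so areas/perimeters/island counts are preserved). The outline is a single polygon with 12 vertices. Extrusion per mm of travel: 0.4 × 0.32 / (π × 0.875²) = 0.053216. Accumulating E over each segment gives final E = 1.8188.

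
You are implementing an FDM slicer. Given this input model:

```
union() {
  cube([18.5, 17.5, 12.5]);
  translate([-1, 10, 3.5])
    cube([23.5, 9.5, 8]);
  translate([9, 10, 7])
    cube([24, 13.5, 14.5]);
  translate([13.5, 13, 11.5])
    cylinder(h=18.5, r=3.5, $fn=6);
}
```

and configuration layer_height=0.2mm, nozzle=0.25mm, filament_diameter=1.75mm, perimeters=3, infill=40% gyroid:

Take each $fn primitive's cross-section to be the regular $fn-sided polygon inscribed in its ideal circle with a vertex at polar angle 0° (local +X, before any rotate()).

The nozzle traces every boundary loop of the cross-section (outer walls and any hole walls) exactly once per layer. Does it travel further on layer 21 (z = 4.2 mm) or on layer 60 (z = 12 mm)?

Layer 21 (z = 4.2): the 18.5×17.5 cube contributes its full rectangle (perimeter 72.00 mm); the cube at (-1, 10) is present — its section is the full 23.5×9.5 rectangle (perimeter 66.00 mm); the cube at (9, 10) is not intersected at this z (z outside [7, 21.5]); the cylinder at (13.5, 13) is not intersected at this z (z outside [11.5, 30]); Taking the union: the regions partially overlap (shared area 138.75 mm²), so the edge portions inside another operand are dropped and the merged outline is re-measured after clipping — boundary = 86.00 mm. So its perimeter = 86.00 mm. Layer 60 (z = 12): the cube (footprint 18.5×17.5) is included at this height (perimeter 72.00 mm); the cube at (-1, 10) does not reach this height (z outside [3.5, 11.5]); the 24×13.5 cube at (9, 10) contributes its full rectangle (perimeter 75.00 mm); the r=3.5 cylinder at (13.5, 13) gives a regular 6-gon of circumradius 3.5 (constant along its height) (perimeter = 2·6·3.500·sin(180°/6) = 21.00 mm); Merging all regions: the regions partially overlap (shared area 103.08 mm²), so the edge portions inside another operand are dropped and the merged outline is re-measured after clipping — boundary = 113.00 mm. So its perimeter = 113.00 mm. Layer 60 is larger (113.00 vs 86.00 mm).

layer 60 (z = 12 mm)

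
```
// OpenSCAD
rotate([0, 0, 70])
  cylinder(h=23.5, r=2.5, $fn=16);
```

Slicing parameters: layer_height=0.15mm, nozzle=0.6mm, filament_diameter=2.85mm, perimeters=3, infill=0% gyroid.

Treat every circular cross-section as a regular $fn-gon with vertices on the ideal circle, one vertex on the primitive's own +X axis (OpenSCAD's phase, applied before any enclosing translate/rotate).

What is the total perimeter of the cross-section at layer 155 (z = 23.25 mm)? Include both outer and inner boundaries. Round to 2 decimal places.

At z = 23.25 mm: the r=2.5 cylinder contributes a regular 16-gon of circumradius 2.5 (perimeter = 2·16·2.500·sin(180°/16) = 15.61 mm); (rotated 70° about Z; rotation is an isometry so areas/perimeters/island counts are preserved). Overall, the cross-section is a single solid region. Total boundary length (outer) = 15.61 mm.

15.61 mm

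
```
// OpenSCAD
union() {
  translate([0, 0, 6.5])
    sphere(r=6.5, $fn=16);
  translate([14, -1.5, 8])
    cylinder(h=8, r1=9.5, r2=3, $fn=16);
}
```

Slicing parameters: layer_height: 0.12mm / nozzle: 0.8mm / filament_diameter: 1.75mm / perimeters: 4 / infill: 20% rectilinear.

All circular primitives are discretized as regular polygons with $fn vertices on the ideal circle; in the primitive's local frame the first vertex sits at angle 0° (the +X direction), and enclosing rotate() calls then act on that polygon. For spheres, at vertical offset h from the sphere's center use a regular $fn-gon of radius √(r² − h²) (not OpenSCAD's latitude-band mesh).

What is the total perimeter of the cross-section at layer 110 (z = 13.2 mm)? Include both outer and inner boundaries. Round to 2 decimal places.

32.93 mm

At z = 13.2 mm: the sphere does not reach this height (|z−center|=6.700 > r=6.5); the cone at (14, -1.5): at t=0.650 of its height the radius interpolates to r₁+(r₂−r₁)t = 5.275, giving a regular 16-gon of that circumradius (perimeter = 2·16·5.275·sin(180°/16) = 32.93 mm); Merging all regions: only the cone at (14, -1.5) is present, so the union is just that shape — boundary = 32.93 mm. Overall, the cross-section is a single solid region. Total boundary length (outer) = 32.93 mm.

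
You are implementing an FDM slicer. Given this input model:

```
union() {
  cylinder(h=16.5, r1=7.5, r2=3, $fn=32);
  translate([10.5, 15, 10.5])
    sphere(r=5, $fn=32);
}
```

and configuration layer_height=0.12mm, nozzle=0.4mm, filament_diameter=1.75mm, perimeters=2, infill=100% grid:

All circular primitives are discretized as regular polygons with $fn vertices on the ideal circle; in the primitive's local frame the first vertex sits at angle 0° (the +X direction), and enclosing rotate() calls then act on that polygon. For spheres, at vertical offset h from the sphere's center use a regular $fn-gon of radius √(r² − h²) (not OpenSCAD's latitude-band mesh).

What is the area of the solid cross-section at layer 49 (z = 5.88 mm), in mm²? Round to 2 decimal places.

At z = 5.88 mm: the cone (r1=7.5→r2=3) has section circumradius 5.896 here — a regular 32-gon (area = (32/2)·5.896²·sin(360°/32) = 108.52 mm²); the sphere at (10.5, 15): section is a regular 32-gon, circumradius = √(r²−h²) = √(5²−4.62²) = 1.912 (area = (32/2)·1.912²·sin(360°/32) = 11.41 mm²); Merging all regions: the 2 present regions are separate (no shared area or edge), so areas and boundary lengths simply add and each stays a separate island — area = 119.93 mm². Overall, the cross-section has 2 separate islands. Net area = 119.93 mm².

119.93 mm²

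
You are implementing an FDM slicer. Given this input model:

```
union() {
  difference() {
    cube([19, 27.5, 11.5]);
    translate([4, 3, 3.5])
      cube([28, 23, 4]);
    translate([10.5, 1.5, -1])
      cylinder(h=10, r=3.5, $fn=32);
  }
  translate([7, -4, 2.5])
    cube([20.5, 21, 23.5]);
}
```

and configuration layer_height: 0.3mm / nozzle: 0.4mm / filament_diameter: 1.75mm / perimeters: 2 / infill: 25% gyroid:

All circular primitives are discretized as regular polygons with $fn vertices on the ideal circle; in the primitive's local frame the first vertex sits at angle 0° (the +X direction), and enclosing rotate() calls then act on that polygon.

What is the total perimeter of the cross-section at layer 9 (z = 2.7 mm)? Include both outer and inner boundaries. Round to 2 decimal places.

118.00 mm

At z = 2.7 mm: the cube is present — its section is the full 19×27.5 rectangle (perimeter 93.00 mm); the cube at (4, 3) is not intersected at this z (z outside [3.5, 7.5]); the r=3.5 cylinder at (10.5, 1.5) contributes a regular 32-gon of circumradius 3.5 (perimeter = 2·32·3.500·sin(180°/32) = 21.96 mm); After the difference (first − rest): starting from the 19×27.5 cube, the r=3.5 cylinder at (10.5, 1.5) partially overlaps it — only the 29.25 mm² overlap (of its 38.24 mm²) is removed, clipping the outline — boundary = 100.79 mm; the cube at (7, -4) is present — its section is the full 20.5×21 rectangle (perimeter 83.00 mm); Merging all regions: the regions partially overlap (shared area 174.75 mm²), so the edge portions inside another operand are dropped and the merged outline is re-measured after clipping — boundary = 118.00 mm. Overall, the cross-section is a single solid region. Total boundary length (outer) = 118.00 mm.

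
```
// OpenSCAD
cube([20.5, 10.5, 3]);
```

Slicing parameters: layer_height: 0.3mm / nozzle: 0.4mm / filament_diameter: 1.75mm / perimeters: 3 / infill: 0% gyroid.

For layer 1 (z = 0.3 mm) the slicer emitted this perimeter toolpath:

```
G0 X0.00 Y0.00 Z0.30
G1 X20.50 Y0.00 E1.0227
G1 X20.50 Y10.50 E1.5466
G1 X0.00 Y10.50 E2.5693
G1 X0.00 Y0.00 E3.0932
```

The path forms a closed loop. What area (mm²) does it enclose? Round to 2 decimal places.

Apply the shoelace formula to the sequence of (X, Y) vertices; enclosed area = 215.25 mm².

215.25 mm²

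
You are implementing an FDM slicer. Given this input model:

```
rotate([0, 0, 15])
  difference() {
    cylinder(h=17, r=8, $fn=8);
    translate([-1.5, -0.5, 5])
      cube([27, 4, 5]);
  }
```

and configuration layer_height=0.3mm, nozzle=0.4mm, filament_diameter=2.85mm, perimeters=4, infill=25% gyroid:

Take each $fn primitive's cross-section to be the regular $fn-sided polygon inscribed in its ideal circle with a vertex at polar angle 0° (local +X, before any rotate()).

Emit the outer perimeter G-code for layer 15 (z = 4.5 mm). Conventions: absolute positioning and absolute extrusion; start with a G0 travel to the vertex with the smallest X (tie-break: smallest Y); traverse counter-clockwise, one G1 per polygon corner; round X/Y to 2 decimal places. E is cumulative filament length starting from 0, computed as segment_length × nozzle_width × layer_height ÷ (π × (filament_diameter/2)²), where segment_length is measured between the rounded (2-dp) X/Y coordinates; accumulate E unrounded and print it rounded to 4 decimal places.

G0 X-7.73 Y-2.07 Z4.50
G1 X-4.00 Y-6.93 E0.1152
G1 X2.07 Y-7.73 E0.2304
G1 X6.93 Y-4.00 E0.3456
G1 X7.73 Y2.07 E0.4608
G1 X4.00 Y6.93 E0.5761
G1 X-2.07 Y7.73 E0.6912
G1 X-6.93 Y4.00 E0.8065
G1 X-7.73 Y-2.07 E0.9216

At z = 4.5 mm: the cylinder: section is a regular 8-gon, circumradius r=8; the cube at (-1.5, -0.5) is not intersected at this z (z outside [5, 10]); Taking the first minus the rest: none of the subtracted shapes is present at this height, so the r=8 cylinder is unchanged — 1 connected region; (whole slice rotated 15° about Z — lengths, areas and connectivity unchanged). The outline is a single polygon with 8 vertices. Extrusion per mm of travel: 0.4 × 0.3 / (π × 1.425²) = 0.018811. Accumulating E over each segment gives final E = 0.9216.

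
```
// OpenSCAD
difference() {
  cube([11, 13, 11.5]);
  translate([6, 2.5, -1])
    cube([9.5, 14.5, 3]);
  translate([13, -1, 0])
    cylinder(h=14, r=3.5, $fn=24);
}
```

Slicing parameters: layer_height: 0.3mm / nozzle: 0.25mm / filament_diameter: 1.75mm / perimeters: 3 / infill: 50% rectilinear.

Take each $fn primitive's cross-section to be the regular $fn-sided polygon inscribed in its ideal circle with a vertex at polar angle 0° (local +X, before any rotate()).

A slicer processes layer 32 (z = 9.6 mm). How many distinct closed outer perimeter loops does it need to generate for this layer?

At z = 9.6 mm: the 11×13 cube contributes its full rectangle; the cube at (6, 2.5) is absent (z outside [-1, 2]); the cylinder at (13, -1): section is a regular 24-gon, circumradius r=3.5; Subtracting the remaining from the first: starting from the 11×13 cube, the r=3.5 cylinder at (13, -1) partially overlaps it — only the 1.52 mm² overlap (of its 38.05 mm²) is removed, clipping the outline — 1 connected region. The result has 1 disconnected region.

1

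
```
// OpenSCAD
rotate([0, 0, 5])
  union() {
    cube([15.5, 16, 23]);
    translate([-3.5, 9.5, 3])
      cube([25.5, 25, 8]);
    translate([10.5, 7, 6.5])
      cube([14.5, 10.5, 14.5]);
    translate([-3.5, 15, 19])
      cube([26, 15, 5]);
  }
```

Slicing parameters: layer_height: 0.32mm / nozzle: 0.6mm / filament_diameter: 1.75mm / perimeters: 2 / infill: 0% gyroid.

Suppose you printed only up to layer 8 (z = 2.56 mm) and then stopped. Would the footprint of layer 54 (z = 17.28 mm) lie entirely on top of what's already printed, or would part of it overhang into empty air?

part overhangs

Compare the two slices. At z = 2.56: the cube (footprint 15.5×16) is included at this height (area 248.00 mm²); the cube at (-3.5, 9.5) is absent (z outside [3, 11]); the cube at (10.5, 7) is absent (z outside [6.5, 21]); the cube at (-3.5, 15) is not intersected at this z (z outside [19, 24]); Combining (union): only the 15.5×16 cube is present, so the union is just that shape — area = 248.00 mm²; (rotated 5° about Z; rotation is an isometry so areas/perimeters/island counts are preserved). At z = 17.28: the 15.5×16 cube contributes its full rectangle (area 248.00 mm²); the cube at (-3.5, 9.5) is not intersected at this z (z outside [3, 11]); the cube at (10.5, 7) (footprint 14.5×10.5) is included at this height (area 152.25 mm²); the cube at (-3.5, 15) does not reach this height (z outside [19, 24]); Merging all regions: the regions partially overlap — summed areas 400.25 mm² minus the doubly-counted overlap 45.00 mm² gives 355.25 mm² — area = 355.25 mm²; (whole slice rotated 5° about Z — lengths, areas and connectivity unchanged). Checking containment: at z = 17.28 the cross-section extends beyond the z = 2.56 cross-section by about 107.25 mm².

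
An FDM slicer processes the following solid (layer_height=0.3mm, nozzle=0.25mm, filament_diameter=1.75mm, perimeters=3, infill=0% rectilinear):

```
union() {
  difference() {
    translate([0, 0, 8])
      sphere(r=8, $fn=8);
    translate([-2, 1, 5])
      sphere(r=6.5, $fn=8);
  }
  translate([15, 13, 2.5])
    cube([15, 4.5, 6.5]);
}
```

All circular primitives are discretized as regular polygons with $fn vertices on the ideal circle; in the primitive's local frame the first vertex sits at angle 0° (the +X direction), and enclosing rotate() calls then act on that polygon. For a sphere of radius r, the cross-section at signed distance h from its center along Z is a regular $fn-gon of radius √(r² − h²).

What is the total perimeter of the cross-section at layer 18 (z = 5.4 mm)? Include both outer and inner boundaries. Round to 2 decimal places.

At z = 5.4 mm: the sphere: section is a regular 8-gon, circumradius = √(r²−h²) = √(8²−2.6²) = 7.566 (perimeter = 2·8·7.566·sin(180°/8) = 46.32 mm); the sphere at (-2, 1): section is a regular 8-gon, circumradius = √(r²−h²) = √(6.5²−0.4²) = 6.488 (perimeter = 2·8·6.488·sin(180°/8) = 39.72 mm); Subtracting the remaining from the first: starting from the r=8 sphere, the r=6.5 sphere at (-2, 1) partially overlaps it — only the 106.95 mm² overlap (of its 119.05 mm²) is removed, clipping the outline — boundary = 54.95 mm; the 15×4.5 cube at (15, 13) contributes its full rectangle (perimeter 39.00 mm); Combining (union): the 2 present regions are separate (no shared area or edge), so areas and boundary lengths simply add and each stays a separate island — boundary = 93.95 mm. Overall, the cross-section has 2 separate islands. Total boundary length (outer) = 93.95 mm.

93.95 mm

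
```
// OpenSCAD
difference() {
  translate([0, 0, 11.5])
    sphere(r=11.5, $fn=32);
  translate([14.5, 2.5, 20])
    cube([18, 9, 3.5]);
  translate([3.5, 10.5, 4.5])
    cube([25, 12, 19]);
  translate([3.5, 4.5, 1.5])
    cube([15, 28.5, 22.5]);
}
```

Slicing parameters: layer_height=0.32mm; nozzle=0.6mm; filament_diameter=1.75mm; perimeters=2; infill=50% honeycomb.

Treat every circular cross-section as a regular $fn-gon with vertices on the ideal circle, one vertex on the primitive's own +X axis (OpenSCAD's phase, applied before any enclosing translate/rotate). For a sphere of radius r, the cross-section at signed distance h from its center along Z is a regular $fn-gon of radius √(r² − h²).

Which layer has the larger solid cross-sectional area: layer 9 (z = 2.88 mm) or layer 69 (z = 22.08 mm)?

layer 9 (z = 2.88 mm)

Layer 9 (z = 2.88): the r=11.5 sphere contributes a regular 32-gon of circumradius √(11.5²−8.62²) = 7.612 (area = (32/2)·7.612²·sin(360°/32) = 180.87 mm²); the cube at (14.5, 2.5) is absent (z outside [20, 23.5]); the cube at (3.5, 10.5) is not intersected at this z (z outside [4.5, 23.5]); the cube at (3.5, 4.5) (footprint 15×28.5) is included at this height (area 427.50 mm²); Taking the first minus the rest: starting from the r=11.5 sphere (180.87 mm²), the 15×28.5 cube at (3.5, 4.5) partially overlaps it — only the 3.36 mm² overlap (of its 427.50 mm²) is removed, clipping the outline — area = 177.51 mm². So its area = 177.51 mm². Layer 69 (z = 22.08): the r=11.5 sphere slices to a regular 32-gon of circumradius 4.507 (√(r²−h²) with h=10.58 from center) (area = (32/2)·4.507²·sin(360°/32) = 63.41 mm²); the 18×9 cube at (14.5, 2.5) contributes its full rectangle (area 162.00 mm²); the 25×12 cube at (3.5, 10.5) contributes its full rectangle (area 300.00 mm²); the 15×28.5 cube at (3.5, 4.5) contributes its full rectangle (area 427.50 mm²); After the difference (first − rest): starting from the r=11.5 sphere (63.41 mm²), the 18×9 cube at (14.5, 2.5) misses the remaining region (no effect); the 25×12 cube at (3.5, 10.5) misses the remaining region (no effect); the 15×28.5 cube at (3.5, 4.5) misses the remaining region (no effect) — area = 63.41 mm². So its area = 63.41 mm². Layer 9 is larger (177.51 vs 63.41 mm²).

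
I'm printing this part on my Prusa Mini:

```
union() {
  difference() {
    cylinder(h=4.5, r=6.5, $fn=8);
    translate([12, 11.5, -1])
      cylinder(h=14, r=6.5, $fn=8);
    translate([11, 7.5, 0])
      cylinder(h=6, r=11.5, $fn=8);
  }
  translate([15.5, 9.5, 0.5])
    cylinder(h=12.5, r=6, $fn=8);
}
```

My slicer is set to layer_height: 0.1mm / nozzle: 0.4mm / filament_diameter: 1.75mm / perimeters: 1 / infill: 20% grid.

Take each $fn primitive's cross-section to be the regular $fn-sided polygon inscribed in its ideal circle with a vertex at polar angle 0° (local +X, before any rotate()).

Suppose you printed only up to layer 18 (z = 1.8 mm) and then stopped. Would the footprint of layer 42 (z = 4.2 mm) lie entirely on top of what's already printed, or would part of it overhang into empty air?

Compare the two slices. At z = 1.8: the cylinder: section is a regular 8-gon, circumradius r=6.5 (area = (8/2)·6.500²·sin(360°/8) = 119.50 mm²); the cylinder at (12, 11.5): section is a regular 8-gon, circumradius r=6.5 (area = (8/2)·6.500²·sin(360°/8) = 119.50 mm²); the cylinder at (11, 7.5): section is a regular 8-gon, circumradius r=11.5 (area = (8/2)·11.500²·sin(360°/8) = 374.06 mm²); Subtracting the remaining from the first: starting from the r=6.5 cylinder (119.50 mm²), the r=6.5 cylinder at (12, 11.5) misses the remaining region (no effect); the r=11.5 cylinder at (11, 7.5) partially overlaps it — only the 25.98 mm² overlap (of its 374.06 mm²) is removed, clipping the outline — area = 93.52 mm²; the cylinder at (15.5, 9.5): section is a regular 8-gon, circumradius r=6 (area = (8/2)·6.000²·sin(360°/8) = 101.82 mm²); Combining (union): the 2 present regions are separate (no shared area or edge), so areas and boundary lengths simply add and each stays a separate island — area = 195.34 mm². At z = 4.2: the r=6.5 cylinder contributes a regular 8-gon of circumradius 6.5 (area = (8/2)·6.500²·sin(360°/8) = 119.50 mm²); the cylinder at (12, 11.5): section is a regular 8-gon, circumradius r=6.5 (area = (8/2)·6.500²·sin(360°/8) = 119.50 mm²); the cylinder at (11, 7.5): section is a regular 8-gon, circumradius r=11.5 (area = (8/2)·11.500²·sin(360°/8) = 374.06 mm²); Subtracting the remaining from the first: starting from the r=6.5 cylinder (119.50 mm²), the r=6.5 cylinder at (12, 11.5) misses the remaining region (no effect); the r=11.5 cylinder at (11, 7.5) partially overlaps it — only the 25.98 mm² overlap (of its 374.06 mm²) is removed, clipping the outline — area = 93.52 mm²; the cylinder at (15.5, 9.5): section is a regular 8-gon, circumradius r=6 (area = (8/2)·6.000²·sin(360°/8) = 101.82 mm²); Combining (union): the 2 present regions are separate (no shared area or edge), so areas and boundary lengths simply add and each stays a separate island — area = 195.34 mm². Checking containment: the cross-section at z = 4.2 is a subset of the cross-section at z = 1.8.

entirely on top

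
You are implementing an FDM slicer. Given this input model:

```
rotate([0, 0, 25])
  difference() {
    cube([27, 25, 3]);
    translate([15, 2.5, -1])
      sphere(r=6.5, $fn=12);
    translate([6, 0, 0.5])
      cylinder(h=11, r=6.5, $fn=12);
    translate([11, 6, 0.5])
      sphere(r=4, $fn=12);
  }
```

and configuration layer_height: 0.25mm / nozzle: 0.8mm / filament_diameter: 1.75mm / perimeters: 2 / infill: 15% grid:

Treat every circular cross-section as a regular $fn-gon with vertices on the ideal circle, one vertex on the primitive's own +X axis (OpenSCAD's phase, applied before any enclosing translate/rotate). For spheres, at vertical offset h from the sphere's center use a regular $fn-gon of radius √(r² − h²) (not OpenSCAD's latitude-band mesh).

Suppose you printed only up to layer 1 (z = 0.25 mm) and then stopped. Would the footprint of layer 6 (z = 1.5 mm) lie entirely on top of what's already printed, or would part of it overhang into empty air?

part overhangs

Compare the two slices. At z = 0.25: the cube (footprint 27×25) is included at this height (area 675.00 mm²); the r=6.5 sphere at (15, 2.5) slices to a regular 12-gon of circumradius 6.379 (√(r²−h²) with h=1.25 from center) (area = (12/2)·6.379²·sin(360°/12) = 122.06 mm²); the cylinder at (6, 0) is not intersected at this z (z outside [0.5, 11.5]); the r=4 sphere at (11, 6) contributes a regular 12-gon of circumradius √(4²−0.25²) = 3.992 (area = (12/2)·3.992²·sin(360°/12) = 47.81 mm²); Subtracting the remaining from the first: starting from the 27×25 cube (675.00 mm²), the r=6.5 sphere at (15, 2.5) partially overlaps it — only the 91.25 mm² overlap (of its 122.06 mm²) is removed, clipping the outline; the r=4 sphere at (11, 6) partially overlaps it — only the 20.17 mm² overlap (of its 47.81 mm²) is removed, clipping the outline — area = 563.58 mm²; (whole slice rotated 25° about Z — lengths, areas and connectivity unchanged). At z = 1.5: the cube (footprint 27×25) is included at this height (area 675.00 mm²); the r=6.5 sphere at (15, 2.5) contributes a regular 12-gon of circumradius √(6.5²−2.5²) = 6.000 (area = (12/2)·6.000²·sin(360°/12) = 108.00 mm²); the r=6.5 cylinder at (6, 0) contributes a regular 12-gon of circumradius 6.5 (area = (12/2)·6.500²·sin(360°/12) = 126.75 mm²); the r=4 sphere at (11, 6) contributes a regular 12-gon of circumradius √(4²−1²) = 3.873 (area = (12/2)·3.873²·sin(360°/12) = 45.00 mm²); Taking the first minus the rest: starting from the 27×25 cube (675.00 mm²), the r=6.5 sphere at (15, 2.5) partially overlaps it — only the 82.33 mm² overlap (of its 108.00 mm²) is removed, clipping the outline; the r=6.5 cylinder at (6, 0) partially overlaps it — only the 51.54 mm² overlap (of its 126.75 mm²) is removed, clipping the outline; the r=4 sphere at (11, 6) partially overlaps it — only the 16.54 mm² overlap (of its 45.00 mm²) is removed, clipping the outline — area = 524.60 mm²; (rotated 25° about Z; rotation is an isometry so areas/perimeters/island counts are preserved). Checking containment: at z = 1.5 the cross-section extends beyond the z = 0.25 cross-section by about 5.93 mm².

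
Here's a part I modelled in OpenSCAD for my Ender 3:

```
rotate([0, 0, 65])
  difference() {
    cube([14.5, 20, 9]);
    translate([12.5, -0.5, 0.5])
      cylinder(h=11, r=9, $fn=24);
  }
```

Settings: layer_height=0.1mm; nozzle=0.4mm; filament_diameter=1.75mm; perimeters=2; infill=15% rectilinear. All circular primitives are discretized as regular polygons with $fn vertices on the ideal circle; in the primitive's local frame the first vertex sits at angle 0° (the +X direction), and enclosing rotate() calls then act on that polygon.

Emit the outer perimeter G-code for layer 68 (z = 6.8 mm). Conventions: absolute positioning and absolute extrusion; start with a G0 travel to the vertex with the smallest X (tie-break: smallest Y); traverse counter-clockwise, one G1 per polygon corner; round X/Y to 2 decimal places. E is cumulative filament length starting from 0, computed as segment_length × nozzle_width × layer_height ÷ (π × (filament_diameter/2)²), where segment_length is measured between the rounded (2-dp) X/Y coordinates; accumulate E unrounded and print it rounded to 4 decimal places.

G0 X-18.13 Y8.45 Z6.80
G1 X0.00 Y0.00 E0.3326
G1 X1.51 Y3.23 E0.3919
G1 X-0.05 Y4.22 E0.4227
G1 X-1.64 Y5.96 E0.4619
G1 X-2.72 Y8.04 E0.5008
G1 X-3.23 Y10.33 E0.5399
G1 X-3.13 Y12.68 E0.5790
G1 X-2.42 Y14.92 E0.6180
G1 X-1.34 Y16.62 E0.6515
G1 X-12.00 Y21.59 E0.8471
G1 X-18.13 Y8.45 E1.0883

At z = 6.8 mm: the cube is present — its section is the full 14.5×20 rectangle; the r=9 cylinder at (12.5, -0.5) gives a regular 24-gon of circumradius 9 (constant along its height); After the difference (first − rest): starting from the 14.5×20 cube, the r=9 cylinder at (12.5, -0.5) partially overlaps it — only the 75.15 mm² overlap (of its 251.57 mm²) is removed, clipping the outline — 1 connected region; (rotated 65° about Z; rotation is an isometry so areas/perimeters/island counts are preserved). The outline is a single polygon with 11 vertices. Extrusion per mm of travel: 0.4 × 0.1 / (π × 0.875²) = 0.016630. Accumulating E over each segment gives final E = 1.0883.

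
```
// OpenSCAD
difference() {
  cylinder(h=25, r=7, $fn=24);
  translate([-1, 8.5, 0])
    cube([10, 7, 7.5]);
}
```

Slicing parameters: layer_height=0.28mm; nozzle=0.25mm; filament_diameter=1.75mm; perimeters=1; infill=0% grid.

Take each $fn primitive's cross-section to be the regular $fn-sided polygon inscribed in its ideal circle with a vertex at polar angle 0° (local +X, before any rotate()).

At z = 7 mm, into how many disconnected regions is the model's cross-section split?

1

At z = 7 mm: the r=7 cylinder gives a regular 24-gon of circumradius 7 (constant along its height); the cube at (-1, 8.5) is present — its section is the full 10×7 rectangle; Taking the first minus the rest: starting from the r=7 cylinder, the 10×7 cube at (-1, 8.5) misses the remaining region (no effect) — 1 connected region. The result has 1 disconnected region.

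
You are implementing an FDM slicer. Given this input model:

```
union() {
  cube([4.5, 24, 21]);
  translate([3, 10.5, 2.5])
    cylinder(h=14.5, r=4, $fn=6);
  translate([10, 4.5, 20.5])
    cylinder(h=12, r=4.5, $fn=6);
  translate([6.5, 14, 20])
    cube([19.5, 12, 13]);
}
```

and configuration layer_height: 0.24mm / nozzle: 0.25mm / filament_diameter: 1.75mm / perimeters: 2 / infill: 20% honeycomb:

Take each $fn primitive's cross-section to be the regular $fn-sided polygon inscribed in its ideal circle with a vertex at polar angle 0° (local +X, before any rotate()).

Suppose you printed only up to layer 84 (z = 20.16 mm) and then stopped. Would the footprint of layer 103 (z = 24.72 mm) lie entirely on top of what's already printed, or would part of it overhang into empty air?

Compare the two slices. At z = 20.16: the cube is present — its section is the full 4.5×24 rectangle (area 108.00 mm²); the cylinder at (3, 10.5) is not intersected at this z (z outside [2.5, 17]); the cylinder at (10, 4.5) does not reach this height (z outside [20.5, 32.5]); the cube at (6.5, 14) is present — its section is the full 19.5×12 rectangle (area 234.00 mm²); Taking the union: the 2 present regions are separate (no shared area or edge), so areas and boundary lengths simply add and each stays a separate island — area = 342.00 mm². At z = 24.72: the cube is absent (z outside [0, 21]); the cylinder at (3, 10.5) is absent (z outside [2.5, 17]); the cylinder at (10, 4.5): section is a regular 6-gon, circumradius r=4.5 (area = (6/2)·4.500²·sin(360°/6) = 52.61 mm²); the 19.5×12 cube at (6.5, 14) contributes its full rectangle (area 234.00 mm²); Combining (union): the 2 present regions are separate (no shared area or edge), so areas and boundary lengths simply add and each stays a separate island — area = 286.61 mm². Checking containment: at z = 24.72 the cross-section extends beyond the z = 20.16 cross-section by about 52.61 mm².

part overhangs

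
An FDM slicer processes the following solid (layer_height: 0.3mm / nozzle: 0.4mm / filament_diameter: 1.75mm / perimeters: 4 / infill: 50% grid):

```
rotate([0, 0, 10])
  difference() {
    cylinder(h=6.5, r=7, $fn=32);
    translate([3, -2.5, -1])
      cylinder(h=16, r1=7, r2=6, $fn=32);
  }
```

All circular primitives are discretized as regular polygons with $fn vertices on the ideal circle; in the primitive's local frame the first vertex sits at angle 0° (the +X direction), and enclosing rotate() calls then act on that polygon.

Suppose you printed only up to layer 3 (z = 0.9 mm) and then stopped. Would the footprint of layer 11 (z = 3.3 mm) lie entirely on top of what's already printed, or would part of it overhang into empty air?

part overhangs

Compare the two slices. At z = 0.9: the r=7 cylinder contributes a regular 32-gon of circumradius 7 (area = (32/2)·7.000²·sin(360°/32) = 152.95 mm²); the cone at (3, -2.5): at t=0.119 of its height the radius interpolates to r₁+(r₂−r₁)t = 6.881, giving a regular 32-gon of that circumradius (area = (32/2)·6.881²·sin(360°/32) = 147.81 mm²); Taking the first minus the rest: starting from the r=7 cylinder (152.95 mm²), the cone at (3, -2.5) partially overlaps it — only the 97.05 mm² overlap (of its 147.81 mm²) is removed, clipping the outline — area = 55.91 mm²; (whole slice rotated 10° about Z — lengths, areas and connectivity unchanged). At z = 3.3: the cylinder: section is a regular 32-gon, circumradius r=7 (area = (32/2)·7.000²·sin(360°/32) = 152.95 mm²); the cone at (3, -2.5) contributes a regular 32-gon of circumradius 6.731 (interpolated between r1=7 and r2=6 at t=0.269) (area = (32/2)·6.731²·sin(360°/32) = 141.43 mm²); Subtracting the remaining from the first: starting from the r=7 cylinder (152.95 mm²), the cone at (3, -2.5) partially overlaps it — only the 94.34 mm² overlap (of its 141.43 mm²) is removed, clipping the outline — area = 58.61 mm²; (rotated 10° about Z; rotation is an isometry so areas/perimeters/island counts are preserved). Checking containment: at z = 3.3 the cross-section extends beyond the z = 0.9 cross-section by about 2.70 mm².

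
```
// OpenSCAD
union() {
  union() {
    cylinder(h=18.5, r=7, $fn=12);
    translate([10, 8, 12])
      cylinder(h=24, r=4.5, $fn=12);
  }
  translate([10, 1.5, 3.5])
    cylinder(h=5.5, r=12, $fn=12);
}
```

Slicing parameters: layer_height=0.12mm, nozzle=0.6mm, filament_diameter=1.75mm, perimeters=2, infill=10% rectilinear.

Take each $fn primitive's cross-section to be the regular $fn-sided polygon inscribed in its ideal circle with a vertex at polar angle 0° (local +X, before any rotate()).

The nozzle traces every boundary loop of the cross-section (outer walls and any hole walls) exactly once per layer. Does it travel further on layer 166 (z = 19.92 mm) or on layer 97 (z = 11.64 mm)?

layer 97 (z = 11.64 mm)

Layer 166 (z = 19.92): the cylinder is not intersected at this z (z outside [0, 18.5]); the r=4.5 cylinder at (10, 8) gives a regular 12-gon of circumradius 4.5 (constant along its height) (perimeter = 2·12·4.500·sin(180°/12) = 27.95 mm); Taking the union: only the r=4.5 cylinder at (10, 8) is present, so the union is just that shape — boundary = 27.95 mm; the cylinder at (10, 1.5) is absent (z outside [3.5, 9]); Merging all regions: only the result so far is present, so the union is just that shape — boundary = 27.95 mm. So its perimeter = 27.95 mm. Layer 97 (z = 11.64): the cylinder: section is a regular 12-gon, circumradius r=7 (perimeter = 2·12·7.000·sin(180°/12) = 43.48 mm); the cylinder at (10, 8) does not reach this height (z outside [12, 36]); Merging all regions: only the r=7 cylinder is present, so the union is just that shape — boundary = 43.48 mm; the cylinder at (10, 1.5) is absent (z outside [3.5, 9]); Combining (union): only the result so far is present, so the union is just that shape — boundary = 43.48 mm. So its perimeter = 43.48 mm. Layer 97 is larger (43.48 vs 27.95 mm).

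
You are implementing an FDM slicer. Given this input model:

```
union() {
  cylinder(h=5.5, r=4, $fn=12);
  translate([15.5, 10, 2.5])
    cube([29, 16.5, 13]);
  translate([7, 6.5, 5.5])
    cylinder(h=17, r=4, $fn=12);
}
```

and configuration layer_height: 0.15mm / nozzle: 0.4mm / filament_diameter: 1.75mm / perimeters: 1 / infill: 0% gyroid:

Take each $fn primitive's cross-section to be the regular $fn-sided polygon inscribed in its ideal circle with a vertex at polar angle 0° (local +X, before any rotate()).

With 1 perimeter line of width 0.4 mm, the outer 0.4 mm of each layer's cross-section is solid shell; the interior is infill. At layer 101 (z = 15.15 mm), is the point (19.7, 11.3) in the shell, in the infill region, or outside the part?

infill

At z = 15.15 mm: the cylinder is not intersected at this z (z outside [0, 5.5]); the cube at (15.5, 10) is present — its section is the full 29×16.5 rectangle; the r=4 cylinder at (7, 6.5) gives a regular 12-gon of circumradius 4 (constant along its height); Taking the union: the 2 present regions are separate (no shared area or edge), so areas and boundary lengths simply add and each stays a separate island — 2 connected regions. Overall, the cross-section has 2 separate islands. The nearest boundary edge runs (44.50, 10.00)→(15.50, 10.00); distance from the point to it = 1.30 mm. (Shell/infill is judged within the island containing the point — the largest one.) The point is inside the cross-section and 1.30 mm from the nearest boundary — more than the 0.4 mm shell width (1 × 0.4), so it's in the infill interior.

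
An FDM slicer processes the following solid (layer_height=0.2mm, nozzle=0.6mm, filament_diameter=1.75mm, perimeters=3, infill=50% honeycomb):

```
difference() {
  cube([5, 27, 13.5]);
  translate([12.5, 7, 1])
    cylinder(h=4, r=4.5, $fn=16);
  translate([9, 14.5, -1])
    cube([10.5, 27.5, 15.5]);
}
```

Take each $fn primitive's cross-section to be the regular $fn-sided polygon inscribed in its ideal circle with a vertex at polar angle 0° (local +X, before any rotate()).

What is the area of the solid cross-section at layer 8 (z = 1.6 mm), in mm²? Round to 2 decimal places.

135.00 mm²

At z = 1.6 mm: the 5×27 cube contributes its full rectangle (area 135.00 mm²); the r=4.5 cylinder at (12.5, 7) contributes a regular 16-gon of circumradius 4.5 (area = (16/2)·4.500²·sin(360°/16) = 61.99 mm²); the cube at (9, 14.5) (footprint 10.5×27.5) is included at this height (area 288.75 mm²); After the difference (first − rest): starting from the 5×27 cube (135.00 mm²), the r=4.5 cylinder at (12.5, 7) misses the remaining region (no effect); the 10.5×27.5 cube at (9, 14.5) misses the remaining region (no effect) — area = 135.00 mm². Overall, the cross-section is a single solid region. Net area = 135.00 mm².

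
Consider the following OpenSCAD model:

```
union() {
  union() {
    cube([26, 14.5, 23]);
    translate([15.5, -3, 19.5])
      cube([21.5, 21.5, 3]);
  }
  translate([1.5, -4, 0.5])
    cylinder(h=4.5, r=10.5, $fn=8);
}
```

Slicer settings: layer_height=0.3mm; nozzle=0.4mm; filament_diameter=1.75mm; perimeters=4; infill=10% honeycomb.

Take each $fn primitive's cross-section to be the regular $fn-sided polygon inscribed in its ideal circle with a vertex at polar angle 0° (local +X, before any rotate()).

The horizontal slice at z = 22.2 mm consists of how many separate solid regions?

1

At z = 22.2 mm: the cube (footprint 26×14.5) is included at this height; the cube at (15.5, -3) (footprint 21.5×21.5) is included at this height; Combining (union): the regions partially overlap (shared area 152.25 mm²), so overlapping operands fuse into one piece — 1 connected region; the cylinder at (1.5, -4) is absent (z outside [0.5, 5]); Taking the union: only that combined region is present, so the union is just that shape — 1 connected region. The result has 1 disconnected region.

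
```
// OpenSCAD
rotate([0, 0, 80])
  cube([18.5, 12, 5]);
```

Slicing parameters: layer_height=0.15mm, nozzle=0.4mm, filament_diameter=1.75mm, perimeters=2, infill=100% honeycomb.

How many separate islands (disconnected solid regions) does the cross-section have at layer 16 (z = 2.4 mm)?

1

At z = 2.4 mm: the cube (footprint 18.5×12) is included at this height; (rotated 80° about Z; rotation is an isometry so areas/perimeters/island counts are preserved). Overall, the cross-section is a single solid region. Island count = 1.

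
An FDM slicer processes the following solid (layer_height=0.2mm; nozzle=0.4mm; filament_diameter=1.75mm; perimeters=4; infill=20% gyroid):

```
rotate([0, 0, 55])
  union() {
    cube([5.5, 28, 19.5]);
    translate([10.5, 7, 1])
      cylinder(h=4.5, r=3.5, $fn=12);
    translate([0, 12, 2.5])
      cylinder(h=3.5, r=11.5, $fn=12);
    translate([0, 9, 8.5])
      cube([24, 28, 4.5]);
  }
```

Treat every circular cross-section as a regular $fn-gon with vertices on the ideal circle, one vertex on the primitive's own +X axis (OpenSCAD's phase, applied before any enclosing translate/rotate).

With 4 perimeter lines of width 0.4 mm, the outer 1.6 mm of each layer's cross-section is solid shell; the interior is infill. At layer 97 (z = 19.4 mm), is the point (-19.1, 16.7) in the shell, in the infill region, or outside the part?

infill

At z = 19.4 mm: the cube is present — its section is the full 5.5×28 rectangle; the cylinder at (10.5, 7) is not intersected at this z (z outside [1, 5.5]); the cylinder at (0, 12) does not reach this height (z outside [2.5, 6]); the cube at (0, 9) does not reach this height (z outside [8.5, 13]); Taking the union: only the 5.5×28 cube is present, so the union is just that shape — 1 connected region; (rotated 55° about Z; rotation is an isometry so areas/perimeters/island counts are preserved). Overall, the cross-section is a single solid region. Undo the 55° rotation: the query point maps to (2.725, 25.225) in the un-rotated model frame. The nearest boundary edge runs (0.00, 28.00)→(0.00, 0.00); distance from the point to it = 2.72 mm. The point is inside the cross-section and 2.72 mm from the nearest boundary — more than the 1.6 mm shell width (4 × 0.4), so it's in the infill interior.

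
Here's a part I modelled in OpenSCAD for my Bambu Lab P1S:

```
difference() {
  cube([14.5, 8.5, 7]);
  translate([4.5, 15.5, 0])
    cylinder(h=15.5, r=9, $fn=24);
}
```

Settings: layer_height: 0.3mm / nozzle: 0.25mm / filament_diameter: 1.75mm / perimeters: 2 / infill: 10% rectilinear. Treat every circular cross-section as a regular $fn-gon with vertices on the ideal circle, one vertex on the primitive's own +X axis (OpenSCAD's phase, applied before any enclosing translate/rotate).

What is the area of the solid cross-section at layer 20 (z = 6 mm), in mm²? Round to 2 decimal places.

At z = 6 mm: the 14.5×8.5 cube contributes its full rectangle (area 123.25 mm²); the cylinder at (4.5, 15.5): section is a regular 24-gon, circumradius r=9 (area = (24/2)·9.000²·sin(360°/24) = 251.57 mm²); After the difference (first − rest): starting from the 14.5×8.5 cube (123.25 mm²), the r=9 cylinder at (4.5, 15.5) partially overlaps it — only the 14.41 mm² overlap (of its 251.57 mm²) is removed, clipping the outline — area = 108.84 mm². Overall, the cross-section is a single solid region. Net area = 108.84 mm².

108.84 mm²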